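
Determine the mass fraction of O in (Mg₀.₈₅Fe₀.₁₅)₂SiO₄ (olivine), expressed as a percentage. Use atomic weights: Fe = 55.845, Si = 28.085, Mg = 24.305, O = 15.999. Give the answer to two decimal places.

42.62 weight percent

Molar mass of (Mg₀.₈₅Fe₀.₁₅)₂SiO₄: 1.70*24.305 + 0.30*55.845 + 1*28.085 + 4*15.999 = 150.153 g/mol.
Mass of O per formula unit: 4 × 15.999 = 63.996 g.
Weight fraction O = 63.996 / 150.153 = 0.4262.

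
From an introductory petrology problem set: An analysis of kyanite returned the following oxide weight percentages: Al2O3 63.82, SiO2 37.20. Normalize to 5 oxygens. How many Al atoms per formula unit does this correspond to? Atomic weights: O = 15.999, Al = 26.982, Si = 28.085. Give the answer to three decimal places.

2.009 Al apfu

Al2O3: 63.82/101.961 = 0.62593 mol → 1.25186 mol Al, 1.87779 mol O.
SiO2: 37.20/60.083 = 0.61914 mol → 0.61914 mol Si, 1.23828 mol O.
Total oxygen = 3.11607 mol. Normalization factor = 5/3.11607 = 1.60459.
Al per 5 O = 1.25186 × 1.60459 = 2.009.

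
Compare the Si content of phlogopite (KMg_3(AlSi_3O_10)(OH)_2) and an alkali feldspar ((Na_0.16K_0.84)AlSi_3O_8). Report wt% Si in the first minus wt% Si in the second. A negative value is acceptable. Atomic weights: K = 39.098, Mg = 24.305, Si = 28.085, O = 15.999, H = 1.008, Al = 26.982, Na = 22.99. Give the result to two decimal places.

Si in KMg_3(AlSi_3O_10)(OH)_2: molar mass 417.254 g/mol; 3×28.085 = 84.255 g → 20.19 wt%.
Si in (Na_0.16K_0.84)AlSi_3O_8: molar mass 275.750 g/mol; 3×28.085 = 84.255 g → 30.55 wt%.
Difference = 20.19 − 30.55 = -10.36 percentage points.

-10.36 percentage points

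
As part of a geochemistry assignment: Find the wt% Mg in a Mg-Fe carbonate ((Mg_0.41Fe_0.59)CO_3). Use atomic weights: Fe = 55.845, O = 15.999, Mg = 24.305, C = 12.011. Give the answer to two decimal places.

9.68 mass %

M((Mg_0.41Fe_0.59)CO_3) = 102.922 g/mol.
Mg contributes 0.41 × 24.305 = 9.965 g per mole.
9.965/102.922 = 0.0968 → 9.68%.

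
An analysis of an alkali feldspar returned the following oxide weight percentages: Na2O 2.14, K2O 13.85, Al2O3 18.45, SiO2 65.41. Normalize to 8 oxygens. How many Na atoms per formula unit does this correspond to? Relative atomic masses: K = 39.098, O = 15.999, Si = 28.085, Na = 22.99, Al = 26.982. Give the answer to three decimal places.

2.14 wt% Na2O ÷ 61.979 g/mol = 0.03453 mol, giving 0.06906 Na and 0.03453 O.
13.85 wt% K2O ÷ 94.195 g/mol = 0.14704 mol, giving 0.29408 K and 0.14704 O.
18.45 wt% Al2O3 ÷ 101.961 g/mol = 0.18095 mol, giving 0.36190 Al and 0.54285 O.
65.41 wt% SiO2 ÷ 60.083 g/mol = 1.08866 mol, giving 1.08866 Si and 2.17732 O.
Oxygen sums to 2.90174; scaling by 8/2.90174 = 2.75697 puts the formula on 8 O.
Na: 0.06906 × 2.75697 = 0.190 atoms per formula unit.

0.190 Na apfu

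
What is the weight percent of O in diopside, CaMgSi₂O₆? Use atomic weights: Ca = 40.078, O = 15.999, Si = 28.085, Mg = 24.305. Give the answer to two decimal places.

Formula mass = 1·40.078 + 1·24.305 + 2·28.085 + 6·15.999 = 216.547 g/mol, of which 95.994 g is O.
So O makes up 95.994/216.547 = 0.4433 of the mass, i.e. 44.33%.

44.33 mass %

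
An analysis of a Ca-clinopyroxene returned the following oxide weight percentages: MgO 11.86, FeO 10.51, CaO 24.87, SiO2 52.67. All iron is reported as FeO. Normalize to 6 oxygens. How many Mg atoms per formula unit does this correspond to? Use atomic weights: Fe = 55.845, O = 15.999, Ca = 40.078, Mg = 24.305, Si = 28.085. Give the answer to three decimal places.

MgO: 11.86/40.304 = 0.29426 mol → 0.29426 mol Mg, 0.29426 mol O.
FeO: 10.51/71.844 = 0.14629 mol → 0.14629 mol Fe, 0.14629 mol O.
CaO: 24.87/56.077 = 0.44350 mol → 0.44350 mol Ca, 0.44350 mol O.
SiO2: 52.67/60.083 = 0.87662 mol → 0.87662 mol Si, 1.75324 mol O.
Total oxygen = 2.63729 mol. Normalization factor = 6/2.63729 = 2.27506.
Mg per 6 O = 0.29426 × 2.27506 = 0.669.

0.669 Mg apfu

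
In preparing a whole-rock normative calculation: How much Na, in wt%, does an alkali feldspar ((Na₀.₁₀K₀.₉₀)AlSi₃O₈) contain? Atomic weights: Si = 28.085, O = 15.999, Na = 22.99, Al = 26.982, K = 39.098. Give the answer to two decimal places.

Formula mass = 0.10×22.99 + 0.90×39.098 + 1×26.982 + 3×28.085 + 8×15.999 = 276.716 g/mol, of which 2.299 g is Na.
So Na makes up 2.299/276.716 = 0.0083 of the mass, i.e. 0.83%.

0.83 wt%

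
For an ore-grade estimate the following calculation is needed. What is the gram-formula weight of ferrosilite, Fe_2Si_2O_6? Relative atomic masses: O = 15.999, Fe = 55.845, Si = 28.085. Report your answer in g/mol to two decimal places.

M = 2*55.845 + 2*28.085 + 6*15.999

263.85 g/mol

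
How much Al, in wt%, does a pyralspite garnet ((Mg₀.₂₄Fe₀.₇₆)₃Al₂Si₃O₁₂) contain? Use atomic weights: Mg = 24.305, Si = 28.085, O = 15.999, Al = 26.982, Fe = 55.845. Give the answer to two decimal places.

11.36 wt%

M((Mg₀.₂₄Fe₀.₇₆)₃Al₂Si₃O₁₂) = 475.033 g/mol.
Al contributes 2 × 26.982 = 53.964 g per mole.
53.964/475.033 = 0.1136 → 11.36%.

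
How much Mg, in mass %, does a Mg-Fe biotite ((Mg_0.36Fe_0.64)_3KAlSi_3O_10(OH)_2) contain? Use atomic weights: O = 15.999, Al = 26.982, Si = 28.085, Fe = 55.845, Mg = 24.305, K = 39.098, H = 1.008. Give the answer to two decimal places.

Molar mass of (Mg_0.36Fe_0.64)_3KAlSi_3O_10(OH)_2: 1.08×24.305 + 1.92×55.845 + 1×39.098 + 1×26.982 + 3×28.085 + 12×15.999 + 2×1.008 = 477.811 g/mol.
Mass of Mg per formula unit: 1.08 × 24.305 = 26.249 g.
Weight fraction Mg = 26.249 / 477.811 = 0.0549.

5.49 mass %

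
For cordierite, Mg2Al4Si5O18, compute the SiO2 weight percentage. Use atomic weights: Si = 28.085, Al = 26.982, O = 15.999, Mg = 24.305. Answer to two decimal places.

M(Mg2Al4Si5O18) = 584.945 g/mol; M(SiO2) = 60.083 g/mol.
Moles SiO2 per formula unit = 5 Si ÷ 1 = 5.0000.
SiO2 fraction = (5.0000 × 60.083) / 584.945 = 300.415/584.945 = 0.5136.

51.36 wt%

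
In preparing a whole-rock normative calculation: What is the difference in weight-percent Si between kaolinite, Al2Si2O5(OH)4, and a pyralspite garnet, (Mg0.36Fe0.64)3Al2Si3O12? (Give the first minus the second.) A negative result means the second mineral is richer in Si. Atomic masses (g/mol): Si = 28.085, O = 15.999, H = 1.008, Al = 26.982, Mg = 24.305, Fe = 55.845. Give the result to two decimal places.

M(Al2Si2O5(OH)4) = 258.157 g/mol, so wt% Si = 56.170/258.157 × 100 = 21.76%.
M((Mg0.36Fe0.64)3Al2Si3O12) = 463.679 g/mol, so wt% Si = 84.255/463.679 × 100 = 18.17%.
21.76 − 18.17 = 3.59 pp.

3.59 percentage points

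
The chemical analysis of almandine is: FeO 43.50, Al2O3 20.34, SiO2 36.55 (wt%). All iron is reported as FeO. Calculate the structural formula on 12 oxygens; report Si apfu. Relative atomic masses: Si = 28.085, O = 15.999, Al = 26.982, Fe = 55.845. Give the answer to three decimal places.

3.016 Si apfu

43.50 wt% FeO ÷ 71.844 g/mol = 0.60548 mol, giving 0.60548 Fe and 0.60548 O.
20.34 wt% Al2O3 ÷ 101.961 g/mol = 0.19949 mol, giving 0.39898 Al and 0.59847 O.
36.55 wt% SiO2 ÷ 60.083 g/mol = 0.60833 mol, giving 0.60833 Si and 1.21666 O.
Oxygen sums to 2.42061; scaling by 12/2.42061 = 4.95743 puts the formula on 12 O.
Si: 0.60833 × 4.95743 = 3.016 atoms per formula unit.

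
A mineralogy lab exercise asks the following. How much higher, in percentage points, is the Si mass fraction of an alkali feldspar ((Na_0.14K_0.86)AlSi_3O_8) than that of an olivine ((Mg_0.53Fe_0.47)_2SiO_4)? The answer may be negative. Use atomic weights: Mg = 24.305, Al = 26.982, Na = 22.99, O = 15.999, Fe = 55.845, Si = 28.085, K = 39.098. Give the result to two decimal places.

M((Na_0.14K_0.86)AlSi_3O_8) = 276.072 g/mol, so wt% Si = 84.255/276.072 × 100 = 30.52%.
M((Mg_0.53Fe_0.47)_2SiO_4) = 170.339 g/mol, so wt% Si = 28.085/170.339 × 100 = 16.49%.
30.52 − 16.49 = 14.03 pp.

14.03 percentage points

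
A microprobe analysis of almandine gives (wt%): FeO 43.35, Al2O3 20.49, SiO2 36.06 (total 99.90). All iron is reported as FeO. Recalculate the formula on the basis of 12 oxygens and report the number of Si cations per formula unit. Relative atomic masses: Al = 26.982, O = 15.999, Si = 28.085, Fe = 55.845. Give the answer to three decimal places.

FeO: 43.35/71.844 = 0.60339 mol → 0.60339 mol Fe, 0.60339 mol O.
Al2O3: 20.49/101.961 = 0.20096 mol → 0.40192 mol Al, 0.60288 mol O.
SiO2: 36.06/60.083 = 0.60017 mol → 0.60017 mol Si, 1.20034 mol O.
Total oxygen = 2.40661 mol. Normalization factor = 12/2.40661 = 4.98627.
Si per 12 O = 0.60017 × 4.98627 = 2.993.

2.993 Si apfu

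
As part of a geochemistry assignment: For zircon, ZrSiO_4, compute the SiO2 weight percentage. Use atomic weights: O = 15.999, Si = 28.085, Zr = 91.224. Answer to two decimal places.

32.78 wt%

Molar mass of ZrSiO_4 = 1*91.224 + 1*28.085 + 4*15.999 = 183.305 g/mol.
Each formula unit contains 1 Si, equivalent to 1/1 = 1.0000 mol SiO2.
M(SiO2) = 1×28.085 + 2×15.999 = 60.083 g/mol.
Mass of SiO2 per formula unit = 1.0000 × 60.083 = 60.083 g.
SiO2 wt% = 60.083 / 183.305 × 100 = 32.78%.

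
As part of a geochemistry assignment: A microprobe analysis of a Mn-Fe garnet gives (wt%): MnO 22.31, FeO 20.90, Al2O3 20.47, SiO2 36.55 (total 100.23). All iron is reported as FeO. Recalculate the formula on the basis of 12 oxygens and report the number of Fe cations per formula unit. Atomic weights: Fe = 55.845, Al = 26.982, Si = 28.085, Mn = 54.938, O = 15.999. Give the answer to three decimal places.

1.440 Fe apfu

MnO (M=70.937): mol = 0.31450; Mn = 0.31450, O = 0.31450.
FeO (M=71.844): mol = 0.29091; Fe = 0.29091, O = 0.29091.
Al2O3 (M=101.961): mol = 0.20076; Al = 0.40152, O = 0.60228.
SiO2 (M=60.083): mol = 0.60833; Si = 0.60833, O = 1.21666.
ΣO = 2.42435; factor = 12/ΣO = 4.94978.
Fe apfu = 0.29091 × 4.94978 = 1.440.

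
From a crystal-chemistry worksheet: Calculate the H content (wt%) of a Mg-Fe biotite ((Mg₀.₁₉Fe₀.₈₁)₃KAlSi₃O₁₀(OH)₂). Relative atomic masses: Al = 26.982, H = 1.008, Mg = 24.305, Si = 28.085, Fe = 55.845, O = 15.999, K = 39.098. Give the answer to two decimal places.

0.41 wt%

Molar mass of (Mg₀.₁₉Fe₀.₈₁)₃KAlSi₃O₁₀(OH)₂: 0.57*24.305 + 2.43*55.845 + 1*39.098 + 1*26.982 + 3*28.085 + 12*15.999 + 2*1.008 = 493.896 g/mol.
Mass of H per formula unit: 2 × 1.008 = 2.016 g.
Weight fraction H = 2.016 / 493.896 = 0.0041.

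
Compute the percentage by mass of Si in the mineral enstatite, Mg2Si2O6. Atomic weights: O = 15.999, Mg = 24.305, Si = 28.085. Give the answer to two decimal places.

27.98 weight percent

M(Mg2Si2O6) = 200.774 g/mol.
Si contributes 2 × 28.085 = 56.170 g per mole.
56.170/200.774 = 0.2798 → 27.98%.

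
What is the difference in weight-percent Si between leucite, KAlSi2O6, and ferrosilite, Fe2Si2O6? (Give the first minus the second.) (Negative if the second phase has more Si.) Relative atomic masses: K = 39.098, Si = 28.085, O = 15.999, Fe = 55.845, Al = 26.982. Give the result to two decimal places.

4.45 percentage points

Si in KAlSi2O6: molar mass 218.244 g/mol; 2×28.085 = 56.170 g → 25.74 wt%.
Si in Fe2Si2O6: molar mass 263.854 g/mol; 2×28.085 = 56.170 g → 21.29 wt%.
Difference = 25.74 − 21.29 = 4.45 percentage points.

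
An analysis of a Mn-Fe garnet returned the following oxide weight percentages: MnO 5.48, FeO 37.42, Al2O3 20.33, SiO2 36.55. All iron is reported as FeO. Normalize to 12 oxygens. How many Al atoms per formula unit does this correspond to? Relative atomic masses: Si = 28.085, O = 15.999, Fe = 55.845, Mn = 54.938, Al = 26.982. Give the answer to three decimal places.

MnO (M=70.937): mol = 0.07725; Mn = 0.07725, O = 0.07725.
FeO (M=71.844): mol = 0.52085; Fe = 0.52085, O = 0.52085.
Al2O3 (M=101.961): mol = 0.19939; Al = 0.39878, O = 0.59817.
SiO2 (M=60.083): mol = 0.60833; Si = 0.60833, O = 1.21666.
ΣO = 2.41293; factor = 12/ΣO = 4.97321.
Al apfu = 0.39878 × 4.97321 = 1.983.

1.983 Al apfu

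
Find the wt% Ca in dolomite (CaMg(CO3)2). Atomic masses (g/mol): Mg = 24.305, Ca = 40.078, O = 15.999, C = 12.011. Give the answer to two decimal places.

21.73 weight percent

Molar mass of CaMg(CO3)2: 1·40.078 + 1·24.305 + 2·12.011 + 6·15.999 = 184.399 g/mol.
Mass of Ca per formula unit: 1 × 40.078 = 40.078 g.
Weight fraction Ca = 40.078 / 184.399 = 0.2173.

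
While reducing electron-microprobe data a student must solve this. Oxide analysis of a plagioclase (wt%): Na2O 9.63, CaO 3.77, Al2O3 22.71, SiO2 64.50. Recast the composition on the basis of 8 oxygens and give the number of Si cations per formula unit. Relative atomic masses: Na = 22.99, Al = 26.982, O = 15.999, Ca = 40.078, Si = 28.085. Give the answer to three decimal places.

2.827 Si apfu

Na2O (M=61.979): mol = 0.15538; Na = 0.31076, O = 0.15538.
CaO (M=56.077): mol = 0.06723; Ca = 0.06723, O = 0.06723.
Al2O3 (M=101.961): mol = 0.22273; Al = 0.44546, O = 0.66819.
SiO2 (M=60.083): mol = 1.07351; Si = 1.07351, O = 2.14702.
ΣO = 3.03782; factor = 8/ΣO = 2.63347.
Si apfu = 1.07351 × 2.63347 = 2.827.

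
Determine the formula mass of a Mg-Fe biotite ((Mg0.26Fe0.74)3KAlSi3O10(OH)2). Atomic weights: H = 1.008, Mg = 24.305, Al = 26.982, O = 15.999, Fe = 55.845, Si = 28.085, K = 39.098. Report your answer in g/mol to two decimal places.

487.27 g/mol

The formula mass is the sum 0.78*24.305 + 2.22*55.845 + 1*39.098 + 1*26.982 + 3*28.085 + 12*15.999 + 2*1.008.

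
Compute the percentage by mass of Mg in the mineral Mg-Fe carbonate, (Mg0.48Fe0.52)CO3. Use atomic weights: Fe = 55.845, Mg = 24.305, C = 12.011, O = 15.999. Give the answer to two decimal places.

11.58 wt%

M((Mg0.48Fe0.52)CO3) = 100.714 g/mol.
Mg contributes 0.48 × 24.305 = 11.666 g per mole.
11.666/100.714 = 0.1158 → 11.58%.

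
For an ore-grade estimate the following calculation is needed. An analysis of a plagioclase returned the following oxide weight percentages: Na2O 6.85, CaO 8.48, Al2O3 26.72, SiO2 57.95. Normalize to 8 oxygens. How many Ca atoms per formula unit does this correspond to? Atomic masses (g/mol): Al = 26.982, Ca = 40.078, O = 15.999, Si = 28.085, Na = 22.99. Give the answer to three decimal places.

Na2O: 6.85/61.979 = 0.11052 mol → 0.22104 mol Na, 0.11052 mol O.
CaO: 8.48/56.077 = 0.15122 mol → 0.15122 mol Ca, 0.15122 mol O.
Al2O3: 26.72/101.961 = 0.26206 mol → 0.52412 mol Al, 0.78618 mol O.
SiO2: 57.95/60.083 = 0.96450 mol → 0.96450 mol Si, 1.92900 mol O.
Total oxygen = 2.97692 mol. Normalization factor = 8/2.97692 = 2.68734.
Ca per 8 O = 0.15122 × 2.68734 = 0.406.

0.406 Ca apfu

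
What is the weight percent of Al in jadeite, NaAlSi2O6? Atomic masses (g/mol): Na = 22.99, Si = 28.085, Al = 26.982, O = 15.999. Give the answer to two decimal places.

Molar mass of NaAlSi2O6: 1·22.99 + 1·26.982 + 2·28.085 + 6·15.999 = 202.136 g/mol.
Mass of Al per formula unit: 1 × 26.982 = 26.982 g.
Weight fraction Al = 26.982 / 202.136 = 0.1335.

13.35 weight percent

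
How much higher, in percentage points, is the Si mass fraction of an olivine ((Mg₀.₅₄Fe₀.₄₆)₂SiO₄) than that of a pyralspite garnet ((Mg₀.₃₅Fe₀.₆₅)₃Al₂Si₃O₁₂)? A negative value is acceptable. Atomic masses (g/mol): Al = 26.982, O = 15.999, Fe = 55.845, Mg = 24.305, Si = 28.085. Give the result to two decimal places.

-1.58 percentage points

Si in (Mg₀.₅₄Fe₀.₄₆)₂SiO₄: molar mass 169.708 g/mol; 1×28.085 = 28.085 g → 16.55 wt%.
Si in (Mg₀.₃₅Fe₀.₆₅)₃Al₂Si₃O₁₂: molar mass 464.625 g/mol; 3×28.085 = 84.255 g → 18.13 wt%.
Difference = 16.55 − 18.13 = -1.58 percentage points.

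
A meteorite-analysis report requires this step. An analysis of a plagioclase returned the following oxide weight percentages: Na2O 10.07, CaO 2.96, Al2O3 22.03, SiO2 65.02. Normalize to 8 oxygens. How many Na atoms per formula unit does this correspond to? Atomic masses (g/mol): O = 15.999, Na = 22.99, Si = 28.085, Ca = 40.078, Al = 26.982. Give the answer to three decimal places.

0.859 Na apfu

Na2O (M=61.979): mol = 0.16247; Na = 0.32494, O = 0.16247.
CaO (M=56.077): mol = 0.05278; Ca = 0.05278, O = 0.05278.
Al2O3 (M=101.961): mol = 0.21606; Al = 0.43212, O = 0.64818.
SiO2 (M=60.083): mol = 1.08217; Si = 1.08217, O = 2.16434.
ΣO = 3.02777; factor = 8/ΣO = 2.64221.
Na apfu = 0.32494 × 2.64221 = 0.859.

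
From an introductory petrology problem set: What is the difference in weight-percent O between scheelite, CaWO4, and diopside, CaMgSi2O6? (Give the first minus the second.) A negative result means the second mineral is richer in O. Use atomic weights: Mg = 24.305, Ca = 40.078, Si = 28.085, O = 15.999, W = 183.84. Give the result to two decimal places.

-22.10 percentage points

M(CaWO4) = 287.914 g/mol, so wt% O = 63.996/287.914 × 100 = 22.23%.
M(CaMgSi2O6) = 216.547 g/mol, so wt% O = 95.994/216.547 × 100 = 44.33%.
22.23 − 44.33 = -22.10 pp.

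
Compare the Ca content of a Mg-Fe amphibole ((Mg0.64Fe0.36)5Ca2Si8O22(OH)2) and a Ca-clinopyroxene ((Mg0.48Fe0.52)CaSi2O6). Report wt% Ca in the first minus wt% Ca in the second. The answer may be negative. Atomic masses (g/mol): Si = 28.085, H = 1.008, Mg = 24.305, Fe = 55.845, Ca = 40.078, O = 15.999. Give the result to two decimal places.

First mineral: 80.156 g Ca in 869.125 g formula = 9.22 wt% Ca.
Second mineral: 40.078 g Ca in 232.948 g formula = 17.20 wt% Ca.
9.22% − 17.20% gives a difference of -7.98 percentage points.

-7.98 percentage points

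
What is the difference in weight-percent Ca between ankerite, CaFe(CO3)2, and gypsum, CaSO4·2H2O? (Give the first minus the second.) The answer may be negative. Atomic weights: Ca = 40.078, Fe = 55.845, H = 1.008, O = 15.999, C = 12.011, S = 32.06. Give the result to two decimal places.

-4.72 percentage points

Ca in CaFe(CO3)2: molar mass 215.939 g/mol; 1×40.078 = 40.078 g → 18.56 wt%.
Ca in CaSO4·2H2O: molar mass 172.164 g/mol; 1×40.078 = 40.078 g → 23.28 wt%.
Difference = 18.56 − 23.28 = -4.72 percentage points.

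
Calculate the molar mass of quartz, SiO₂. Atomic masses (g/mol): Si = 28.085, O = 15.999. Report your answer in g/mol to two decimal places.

60.08 g/mol

M = 1×28.085 + 2×15.999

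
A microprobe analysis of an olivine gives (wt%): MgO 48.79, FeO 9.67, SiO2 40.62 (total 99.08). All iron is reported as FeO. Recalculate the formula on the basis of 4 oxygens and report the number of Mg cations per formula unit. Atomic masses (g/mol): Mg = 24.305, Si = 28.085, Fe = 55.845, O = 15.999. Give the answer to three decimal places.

1.795 Mg apfu

MgO (M=40.304): mol = 1.21055; Mg = 1.21055, O = 1.21055.
FeO (M=71.844): mol = 0.13460; Fe = 0.13460, O = 0.13460.
SiO2 (M=60.083): mol = 0.67606; Si = 0.67606, O = 1.35212.
ΣO = 2.69727; factor = 4/ΣO = 1.48298.
Mg apfu = 1.21055 × 1.48298 = 1.795.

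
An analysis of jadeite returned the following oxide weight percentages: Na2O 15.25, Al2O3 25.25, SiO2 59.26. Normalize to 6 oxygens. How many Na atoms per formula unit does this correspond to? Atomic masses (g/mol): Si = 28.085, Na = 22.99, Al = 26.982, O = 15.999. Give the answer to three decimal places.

0.997 Na apfu

Na2O: 15.25/61.979 = 0.24605 mol → 0.49210 mol Na, 0.24605 mol O.
Al2O3: 25.25/101.961 = 0.24764 mol → 0.49528 mol Al, 0.74292 mol O.
SiO2: 59.26/60.083 = 0.98630 mol → 0.98630 mol Si, 1.97260 mol O.
Total oxygen = 2.96157 mol. Normalization factor = 6/2.96157 = 2.02595.
Na per 6 O = 0.49210 × 2.02595 = 0.997.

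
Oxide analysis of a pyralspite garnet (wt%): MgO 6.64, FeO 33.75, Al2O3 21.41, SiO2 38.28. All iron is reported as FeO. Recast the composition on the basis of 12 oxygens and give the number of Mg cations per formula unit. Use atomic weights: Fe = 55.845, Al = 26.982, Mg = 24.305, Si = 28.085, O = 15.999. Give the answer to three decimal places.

MgO (M=40.304): mol = 0.16475; Mg = 0.16475, O = 0.16475.
FeO (M=71.844): mol = 0.46977; Fe = 0.46977, O = 0.46977.
Al2O3 (M=101.961): mol = 0.20998; Al = 0.41996, O = 0.62994.
SiO2 (M=60.083): mol = 0.63712; Si = 0.63712, O = 1.27424.
ΣO = 2.53870; factor = 12/ΣO = 4.72683.
Mg apfu = 0.16475 × 4.72683 = 0.779.

0.779 Mg apfu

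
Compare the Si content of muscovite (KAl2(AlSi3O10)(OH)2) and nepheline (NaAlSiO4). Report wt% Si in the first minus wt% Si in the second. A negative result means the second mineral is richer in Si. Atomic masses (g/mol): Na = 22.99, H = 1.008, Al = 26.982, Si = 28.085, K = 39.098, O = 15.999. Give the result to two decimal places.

1.38 percentage points

First mineral: 84.255 g Si in 398.303 g formula = 21.15 wt% Si.
Second mineral: 28.085 g Si in 142.053 g formula = 19.77 wt% Si.
21.15% − 19.77% gives a difference of 1.38 percentage points.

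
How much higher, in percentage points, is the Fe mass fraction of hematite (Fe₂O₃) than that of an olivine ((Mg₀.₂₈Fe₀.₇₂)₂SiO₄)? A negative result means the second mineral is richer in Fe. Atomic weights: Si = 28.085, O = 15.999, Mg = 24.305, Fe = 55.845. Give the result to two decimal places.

26.73 percentage points

First mineral: 111.690 g Fe in 159.687 g formula = 69.94 wt% Fe.
Second mineral: 80.417 g Fe in 186.109 g formula = 43.21 wt% Fe.
69.94% − 43.21% gives a difference of 26.73 percentage points.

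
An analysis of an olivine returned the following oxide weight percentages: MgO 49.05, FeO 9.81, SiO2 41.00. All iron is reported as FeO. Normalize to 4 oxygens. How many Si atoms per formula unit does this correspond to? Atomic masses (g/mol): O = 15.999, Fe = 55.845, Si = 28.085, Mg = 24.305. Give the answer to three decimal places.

1.004 Si apfu

49.05 wt% MgO ÷ 40.304 g/mol = 1.21700 mol, giving 1.21700 Mg and 1.21700 O.
9.81 wt% FeO ÷ 71.844 g/mol = 0.13655 mol, giving 0.13655 Fe and 0.13655 O.
41.00 wt% SiO2 ÷ 60.083 g/mol = 0.68239 mol, giving 0.68239 Si and 1.36478 O.
Oxygen sums to 2.71833; scaling by 4/2.71833 = 1.47149 puts the formula on 4 O.
Si: 0.68239 × 1.47149 = 1.004 atoms per formula unit.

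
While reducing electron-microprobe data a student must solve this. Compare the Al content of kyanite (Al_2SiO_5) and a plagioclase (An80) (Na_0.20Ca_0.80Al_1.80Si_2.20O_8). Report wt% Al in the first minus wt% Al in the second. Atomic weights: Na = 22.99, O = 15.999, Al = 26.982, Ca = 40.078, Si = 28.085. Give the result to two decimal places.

15.64 percentage points

M(Al_2SiO_5) = 162.044 g/mol, so wt% Al = 53.964/162.044 × 100 = 33.30%.
M(Na_0.20Ca_0.80Al_1.80Si_2.20O_8) = 275.007 g/mol, so wt% Al = 48.568/275.007 × 100 = 17.66%.
33.30 − 17.66 = 15.64 pp.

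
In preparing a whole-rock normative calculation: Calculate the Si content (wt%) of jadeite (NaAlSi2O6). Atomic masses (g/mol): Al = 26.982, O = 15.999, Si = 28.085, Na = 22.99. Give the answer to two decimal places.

Molar mass of NaAlSi2O6: 1·22.99 + 1·26.982 + 2·28.085 + 6·15.999 = 202.136 g/mol.
Mass of Si per formula unit: 2 × 28.085 = 56.170 g.
Weight fraction Si = 56.170 / 202.136 = 0.2779.

27.79 wt%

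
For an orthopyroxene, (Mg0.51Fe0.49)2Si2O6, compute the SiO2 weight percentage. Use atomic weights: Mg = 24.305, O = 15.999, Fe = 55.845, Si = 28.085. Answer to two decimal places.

51.87 wt%

Formula mass = 231.683 g/mol.
2 Si → 2.0000 mol SiO2 per formula unit; M(SiO2) = 60.083, so SiO2 mass = 120.166 g.
120.166/231.683 × 100 = 51.87 wt%.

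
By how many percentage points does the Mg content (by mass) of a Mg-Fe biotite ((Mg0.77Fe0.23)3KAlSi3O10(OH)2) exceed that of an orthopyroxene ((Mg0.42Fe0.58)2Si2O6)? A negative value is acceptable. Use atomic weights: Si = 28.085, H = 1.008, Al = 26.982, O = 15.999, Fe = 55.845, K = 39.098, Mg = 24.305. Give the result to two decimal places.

4.19 percentage points

Mg in (Mg0.77Fe0.23)3KAlSi3O10(OH)2: molar mass 439.017 g/mol; 2.31×24.305 = 56.145 g → 12.79 wt%.
Mg in (Mg0.42Fe0.58)2Si2O6: molar mass 237.360 g/mol; 0.84×24.305 = 20.416 g → 8.60 wt%.
Difference = 12.79 − 8.60 = 4.19 percentage points.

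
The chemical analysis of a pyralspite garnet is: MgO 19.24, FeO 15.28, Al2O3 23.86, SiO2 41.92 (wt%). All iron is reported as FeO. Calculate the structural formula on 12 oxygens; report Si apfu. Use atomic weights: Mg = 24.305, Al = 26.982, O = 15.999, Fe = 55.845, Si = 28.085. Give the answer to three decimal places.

3.004 Si apfu

19.24 wt% MgO ÷ 40.304 g/mol = 0.47737 mol, giving 0.47737 Mg and 0.47737 O.
15.28 wt% FeO ÷ 71.844 g/mol = 0.21268 mol, giving 0.21268 Fe and 0.21268 O.
23.86 wt% Al2O3 ÷ 101.961 g/mol = 0.23401 mol, giving 0.46802 Al and 0.70203 O.
41.92 wt% SiO2 ÷ 60.083 g/mol = 0.69770 mol, giving 0.69770 Si and 1.39540 O.
Oxygen sums to 2.78748; scaling by 12/2.78748 = 4.30496 puts the formula on 12 O.
Si: 0.69770 × 4.30496 = 3.004 atoms per formula unit.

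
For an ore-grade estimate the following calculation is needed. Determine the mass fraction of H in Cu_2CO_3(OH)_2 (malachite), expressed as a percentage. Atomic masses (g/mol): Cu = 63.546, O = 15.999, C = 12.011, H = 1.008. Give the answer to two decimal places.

0.91 mass %

M(Cu_2CO_3(OH)_2) = 221.114 g/mol.
H contributes 2 × 1.008 = 2.016 g per mole.
2.016/221.114 = 0.0091 → 0.91%.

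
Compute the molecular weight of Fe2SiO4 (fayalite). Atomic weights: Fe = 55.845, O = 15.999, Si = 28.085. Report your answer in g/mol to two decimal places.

Fe: 2 × 55.845 = 111.6900
Si: 1 × 28.085 = 28.0850
O: 4 × 15.999 = 63.9960
Summing the contributions gives the formula mass.

203.77 g/mol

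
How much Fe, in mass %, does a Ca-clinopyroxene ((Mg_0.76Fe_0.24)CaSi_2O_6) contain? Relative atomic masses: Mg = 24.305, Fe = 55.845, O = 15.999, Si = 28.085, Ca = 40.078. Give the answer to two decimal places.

M((Mg_0.76Fe_0.24)CaSi_2O_6) = 224.117 g/mol.
Fe contributes 0.24 × 55.845 = 13.403 g per mole.
13.403/224.117 = 0.0598 → 5.98%.

5.98 mass %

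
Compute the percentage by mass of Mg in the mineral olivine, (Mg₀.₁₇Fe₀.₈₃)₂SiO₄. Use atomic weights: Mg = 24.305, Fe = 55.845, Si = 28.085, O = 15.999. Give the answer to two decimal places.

4.28 wt%

M((Mg₀.₁₇Fe₀.₈₃)₂SiO₄) = 193.047 g/mol.
Mg contributes 0.34 × 24.305 = 8.264 g per mole.
8.264/193.047 = 0.0428 → 4.28%.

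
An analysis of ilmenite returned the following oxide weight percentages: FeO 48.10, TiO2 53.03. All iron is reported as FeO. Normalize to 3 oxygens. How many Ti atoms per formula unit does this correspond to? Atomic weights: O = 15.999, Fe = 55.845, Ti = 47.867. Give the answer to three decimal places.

FeO: 48.10/71.844 = 0.66951 mol → 0.66951 mol Fe, 0.66951 mol O.
TiO2: 53.03/79.865 = 0.66400 mol → 0.66400 mol Ti, 1.32800 mol O.
Total oxygen = 1.99751 mol. Normalization factor = 3/1.99751 = 1.50187.
Ti per 3 O = 0.66400 × 1.50187 = 0.997.

0.997 Ti apfu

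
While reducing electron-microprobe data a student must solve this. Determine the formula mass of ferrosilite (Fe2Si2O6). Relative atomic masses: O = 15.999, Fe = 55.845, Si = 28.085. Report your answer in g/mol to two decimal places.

Fe: 2 × 55.845 = 111.6900
Si: 2 × 28.085 = 56.1700
O: 6 × 15.999 = 95.9940
Summing the contributions gives the formula mass.

263.85 g/mol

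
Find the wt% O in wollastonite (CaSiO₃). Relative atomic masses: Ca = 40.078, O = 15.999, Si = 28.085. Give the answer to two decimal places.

Formula mass = 1*40.078 + 1*28.085 + 3*15.999 = 116.160 g/mol, of which 47.997 g is O.
So O makes up 47.997/116.160 = 0.4132 of the mass, i.e. 41.32%.

41.32 mass %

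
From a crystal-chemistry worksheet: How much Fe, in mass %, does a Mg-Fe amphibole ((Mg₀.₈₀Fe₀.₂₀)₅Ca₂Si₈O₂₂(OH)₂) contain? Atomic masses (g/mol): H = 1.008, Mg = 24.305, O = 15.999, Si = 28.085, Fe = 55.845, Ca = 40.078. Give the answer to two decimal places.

Molar mass of (Mg₀.₈₀Fe₀.₂₀)₅Ca₂Si₈O₂₂(OH)₂: 4*24.305 + 1*55.845 + 2*40.078 + 8*28.085 + 24*15.999 + 2*1.008 = 843.893 g/mol.
Mass of Fe per formula unit: 1 × 55.845 = 55.845 g.
Weight fraction Fe = 55.845 / 843.893 = 0.0662.

6.62 mass %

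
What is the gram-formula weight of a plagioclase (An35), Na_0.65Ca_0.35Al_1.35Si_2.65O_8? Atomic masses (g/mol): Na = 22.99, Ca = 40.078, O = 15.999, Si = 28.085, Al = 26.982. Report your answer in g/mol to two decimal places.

M = 0.65·22.99 + 0.35·40.078 + 1.35·26.982 + 2.65·28.085 + 8·15.999

267.81 g/mol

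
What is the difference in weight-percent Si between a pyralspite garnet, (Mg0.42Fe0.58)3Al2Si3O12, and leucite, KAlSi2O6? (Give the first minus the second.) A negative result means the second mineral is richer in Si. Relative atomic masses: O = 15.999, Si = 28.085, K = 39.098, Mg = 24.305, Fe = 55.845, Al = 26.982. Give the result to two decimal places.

-7.34 percentage points

First mineral: 84.255 g Si in 458.002 g formula = 18.40 wt% Si.
Second mineral: 56.170 g Si in 218.244 g formula = 25.74 wt% Si.
18.40% − 25.74% gives a difference of -7.34 percentage points.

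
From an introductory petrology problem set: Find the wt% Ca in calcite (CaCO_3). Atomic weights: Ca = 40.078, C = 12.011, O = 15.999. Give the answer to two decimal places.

Formula mass = 1·40.078 + 1·12.011 + 3·15.999 = 100.086 g/mol, of which 40.078 g is Ca.
So Ca makes up 40.078/100.086 = 0.4004 of the mass, i.e. 40.04%.

40.04 mass %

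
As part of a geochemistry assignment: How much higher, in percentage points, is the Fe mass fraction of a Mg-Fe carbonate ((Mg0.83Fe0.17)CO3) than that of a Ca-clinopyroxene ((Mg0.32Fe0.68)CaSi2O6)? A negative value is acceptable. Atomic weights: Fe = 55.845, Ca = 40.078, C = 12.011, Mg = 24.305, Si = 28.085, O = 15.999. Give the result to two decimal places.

-5.37 percentage points

M((Mg0.83Fe0.17)CO3) = 89.675 g/mol, so wt% Fe = 9.494/89.675 × 100 = 10.59%.
M((Mg0.32Fe0.68)CaSi2O6) = 237.994 g/mol, so wt% Fe = 37.975/237.994 × 100 = 15.96%.
10.59 − 15.96 = -5.37 pp.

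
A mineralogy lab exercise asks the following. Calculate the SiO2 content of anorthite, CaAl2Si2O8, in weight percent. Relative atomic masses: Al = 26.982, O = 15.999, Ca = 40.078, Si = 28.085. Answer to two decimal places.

Molar mass of CaAl2Si2O8 = 1·40.078 + 2·26.982 + 2·28.085 + 8·15.999 = 278.204 g/mol.
Each formula unit contains 2 Si, equivalent to 2/1 = 2.0000 mol SiO2.
M(SiO2) = 1×28.085 + 2×15.999 = 60.083 g/mol.
Mass of SiO2 per formula unit = 2.0000 × 60.083 = 120.166 g.
SiO2 wt% = 120.166 / 278.204 × 100 = 43.19%.

43.19 wt%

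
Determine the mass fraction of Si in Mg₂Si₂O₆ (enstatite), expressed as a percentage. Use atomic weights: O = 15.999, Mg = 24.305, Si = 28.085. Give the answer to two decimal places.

27.98 mass %

Formula mass = 2·24.305 + 2·28.085 + 6·15.999 = 200.774 g/mol, of which 56.170 g is Si.
So Si makes up 56.170/200.774 = 0.2798 of the mass, i.e. 27.98%.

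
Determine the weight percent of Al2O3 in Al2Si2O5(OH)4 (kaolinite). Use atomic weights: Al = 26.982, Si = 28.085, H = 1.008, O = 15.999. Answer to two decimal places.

39.50 wt%

Molar mass of Al2Si2O5(OH)4 = 2·26.982 + 2·28.085 + 9·15.999 + 4·1.008 = 258.157 g/mol.
Each formula unit contains 2 Al, equivalent to 2/2 = 1.0000 mol Al2O3.
M(Al2O3) = 2×26.982 + 3×15.999 = 101.961 g/mol.
Mass of Al2O3 per formula unit = 1.0000 × 101.961 = 101.961 g.
Al2O3 wt% = 101.961 / 258.157 × 100 = 39.50%.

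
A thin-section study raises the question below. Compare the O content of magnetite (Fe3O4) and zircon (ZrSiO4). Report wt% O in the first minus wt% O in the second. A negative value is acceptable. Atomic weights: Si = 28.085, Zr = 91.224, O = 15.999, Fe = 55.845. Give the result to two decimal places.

-7.27 percentage points

First mineral: 63.996 g O in 231.531 g formula = 27.64 wt% O.
Second mineral: 63.996 g O in 183.305 g formula = 34.91 wt% O.
27.64% − 34.91% gives a difference of -7.27 percentage points.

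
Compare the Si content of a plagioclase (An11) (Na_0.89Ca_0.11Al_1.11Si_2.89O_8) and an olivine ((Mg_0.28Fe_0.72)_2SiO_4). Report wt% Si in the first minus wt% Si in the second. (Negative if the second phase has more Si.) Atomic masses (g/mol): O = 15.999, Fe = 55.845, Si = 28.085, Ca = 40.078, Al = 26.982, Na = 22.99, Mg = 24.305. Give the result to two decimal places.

Si in Na_0.89Ca_0.11Al_1.11Si_2.89O_8: molar mass 263.977 g/mol; 2.89×28.085 = 81.166 g → 30.75 wt%.
Si in (Mg_0.28Fe_0.72)_2SiO_4: molar mass 186.109 g/mol; 1×28.085 = 28.085 g → 15.09 wt%.
Difference = 30.75 − 15.09 = 15.66 percentage points.

15.66 percentage points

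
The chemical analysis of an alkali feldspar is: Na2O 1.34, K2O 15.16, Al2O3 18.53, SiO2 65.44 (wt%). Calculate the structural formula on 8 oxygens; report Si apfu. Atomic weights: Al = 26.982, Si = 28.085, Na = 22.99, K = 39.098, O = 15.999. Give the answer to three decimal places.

2.998 Si apfu

Na2O: 1.34/61.979 = 0.02162 mol → 0.04324 mol Na, 0.02162 mol O.
K2O: 15.16/94.195 = 0.16094 mol → 0.32188 mol K, 0.16094 mol O.
Al2O3: 18.53/101.961 = 0.18174 mol → 0.36348 mol Al, 0.54522 mol O.
SiO2: 65.44/60.083 = 1.08916 mol → 1.08916 mol Si, 2.17832 mol O.
Total oxygen = 2.90610 mol. Normalization factor = 8/2.90610 = 2.75283.
Si per 8 O = 1.08916 × 2.75283 = 2.998.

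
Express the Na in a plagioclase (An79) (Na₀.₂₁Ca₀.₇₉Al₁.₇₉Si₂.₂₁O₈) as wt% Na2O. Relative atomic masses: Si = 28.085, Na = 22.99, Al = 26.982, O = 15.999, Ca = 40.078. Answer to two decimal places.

2.37 wt%

M(Na₀.₂₁Ca₀.₇₉Al₁.₇₉Si₂.₂₁O₈) = 274.847 g/mol; M(Na2O) = 61.979 g/mol.
Moles Na2O per formula unit = 0.21 Na ÷ 2 = 0.1050.
Na2O fraction = (0.1050 × 61.979) / 274.847 = 6.508/274.847 = 0.0237.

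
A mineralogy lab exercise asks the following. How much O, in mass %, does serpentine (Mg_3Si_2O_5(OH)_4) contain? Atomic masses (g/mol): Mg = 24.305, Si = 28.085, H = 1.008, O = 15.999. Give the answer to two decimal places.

M(Mg_3Si_2O_5(OH)_4) = 277.108 g/mol.
O contributes 9 × 15.999 = 143.991 g per mole.
143.991/277.108 = 0.5196 → 51.96%.

51.96 mass %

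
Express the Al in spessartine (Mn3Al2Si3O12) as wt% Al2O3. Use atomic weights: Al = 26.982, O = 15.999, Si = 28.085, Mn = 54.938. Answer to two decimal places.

Formula mass = 495.021 g/mol.
2 Al → 1.0000 mol Al2O3 per formula unit; M(Al2O3) = 101.961, so Al2O3 mass = 101.961 g.
101.961/495.021 × 100 = 20.60 wt%.

20.60 wt%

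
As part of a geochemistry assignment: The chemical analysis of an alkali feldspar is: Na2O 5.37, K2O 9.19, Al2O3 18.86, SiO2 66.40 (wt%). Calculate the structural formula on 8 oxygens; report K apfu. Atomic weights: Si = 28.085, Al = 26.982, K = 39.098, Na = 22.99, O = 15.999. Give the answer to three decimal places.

0.529 K apfu

Na2O: 5.37/61.979 = 0.08664 mol → 0.17328 mol Na, 0.08664 mol O.
K2O: 9.19/94.195 = 0.09756 mol → 0.19512 mol K, 0.09756 mol O.
Al2O3: 18.86/101.961 = 0.18497 mol → 0.36994 mol Al, 0.55491 mol O.
SiO2: 66.40/60.083 = 1.10514 mol → 1.10514 mol Si, 2.21028 mol O.
Total oxygen = 2.94939 mol. Normalization factor = 8/2.94939 = 2.71243.
K per 8 O = 0.19512 × 2.71243 = 0.529.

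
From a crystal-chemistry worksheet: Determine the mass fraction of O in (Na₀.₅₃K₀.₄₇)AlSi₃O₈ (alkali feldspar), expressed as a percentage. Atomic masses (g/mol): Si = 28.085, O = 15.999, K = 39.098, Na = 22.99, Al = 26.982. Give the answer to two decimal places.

47.44 weight percent

Formula mass = 0.53·22.99 + 0.47·39.098 + 1·26.982 + 3·28.085 + 8·15.999 = 269.790 g/mol, of which 127.992 g is O.
So O makes up 127.992/269.790 = 0.4744 of the mass, i.e. 47.44%.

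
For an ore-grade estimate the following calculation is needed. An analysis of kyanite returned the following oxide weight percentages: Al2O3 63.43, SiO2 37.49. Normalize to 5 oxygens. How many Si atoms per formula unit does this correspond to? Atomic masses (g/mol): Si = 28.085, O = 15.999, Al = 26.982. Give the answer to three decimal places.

Al2O3 (M=101.961): mol = 0.62210; Al = 1.24420, O = 1.86630.
SiO2 (M=60.083): mol = 0.62397; Si = 0.62397, O = 1.24794.
ΣO = 3.11424; factor = 5/ΣO = 1.60553.
Si apfu = 0.62397 × 1.60553 = 1.002.

1.002 Si apfu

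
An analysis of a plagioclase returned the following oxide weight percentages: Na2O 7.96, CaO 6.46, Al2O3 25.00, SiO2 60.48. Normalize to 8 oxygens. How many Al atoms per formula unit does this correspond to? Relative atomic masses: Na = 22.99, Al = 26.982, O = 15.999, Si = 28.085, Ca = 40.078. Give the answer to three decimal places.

7.96 wt% Na2O ÷ 61.979 g/mol = 0.12843 mol, giving 0.25686 Na and 0.12843 O.
6.46 wt% CaO ÷ 56.077 g/mol = 0.11520 mol, giving 0.11520 Ca and 0.11520 O.
25.00 wt% Al2O3 ÷ 101.961 g/mol = 0.24519 mol, giving 0.49038 Al and 0.73557 O.
60.48 wt% SiO2 ÷ 60.083 g/mol = 1.00661 mol, giving 1.00661 Si and 2.01322 O.
Oxygen sums to 2.99242; scaling by 8/2.99242 = 2.67342 puts the formula on 8 O.
Al: 0.49038 × 2.67342 = 1.311 atoms per formula unit.

1.311 Al apfu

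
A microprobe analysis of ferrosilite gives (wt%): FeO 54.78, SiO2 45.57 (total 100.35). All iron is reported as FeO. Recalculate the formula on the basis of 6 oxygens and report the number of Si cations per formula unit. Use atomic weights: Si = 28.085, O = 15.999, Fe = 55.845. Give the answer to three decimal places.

1.996 Si apfu

FeO: 54.78/71.844 = 0.76249 mol → 0.76249 mol Fe, 0.76249 mol O.
SiO2: 45.57/60.083 = 0.75845 mol → 0.75845 mol Si, 1.51690 mol O.
Total oxygen = 2.27939 mol. Normalization factor = 6/2.27939 = 2.63228.
Si per 6 O = 0.75845 × 2.63228 = 1.996.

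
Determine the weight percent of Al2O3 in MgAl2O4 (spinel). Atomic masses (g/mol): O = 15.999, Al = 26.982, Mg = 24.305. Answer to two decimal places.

Molar mass of MgAl2O4 = 1·24.305 + 2·26.982 + 4·15.999 = 142.265 g/mol.
Each formula unit contains 2 Al, equivalent to 2/2 = 1.0000 mol Al2O3.
M(Al2O3) = 2×26.982 + 3×15.999 = 101.961 g/mol.
Mass of Al2O3 per formula unit = 1.0000 × 101.961 = 101.961 g.
Al2O3 wt% = 101.961 / 142.265 × 100 = 71.67%.

71.67 wt%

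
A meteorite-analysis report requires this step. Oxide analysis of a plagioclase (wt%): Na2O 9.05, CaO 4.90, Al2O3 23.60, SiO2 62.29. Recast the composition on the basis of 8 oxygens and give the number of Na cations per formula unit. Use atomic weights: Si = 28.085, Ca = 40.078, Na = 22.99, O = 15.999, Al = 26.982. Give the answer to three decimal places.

0.778 Na apfu

Na2O: 9.05/61.979 = 0.14602 mol → 0.29204 mol Na, 0.14602 mol O.
CaO: 4.90/56.077 = 0.08738 mol → 0.08738 mol Ca, 0.08738 mol O.
Al2O3: 23.60/101.961 = 0.23146 mol → 0.46292 mol Al, 0.69438 mol O.
SiO2: 62.29/60.083 = 1.03673 mol → 1.03673 mol Si, 2.07346 mol O.
Total oxygen = 3.00124 mol. Normalization factor = 8/3.00124 = 2.66556.
Na per 8 O = 0.29204 × 2.66556 = 0.778.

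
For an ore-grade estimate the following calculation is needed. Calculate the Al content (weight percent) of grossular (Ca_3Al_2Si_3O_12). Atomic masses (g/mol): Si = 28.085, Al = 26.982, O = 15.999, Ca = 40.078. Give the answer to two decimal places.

M(Ca_3Al_2Si_3O_12) = 450.441 g/mol.
Al contributes 2 × 26.982 = 53.964 g per mole.
53.964/450.441 = 0.1198 → 11.98%.

11.98 weight percent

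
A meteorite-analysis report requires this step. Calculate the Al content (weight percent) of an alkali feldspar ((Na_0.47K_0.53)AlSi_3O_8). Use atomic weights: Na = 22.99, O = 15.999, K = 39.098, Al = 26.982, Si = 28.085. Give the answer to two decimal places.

Molar mass of (Na_0.47K_0.53)AlSi_3O_8: 0.47*22.99 + 0.53*39.098 + 1*26.982 + 3*28.085 + 8*15.999 = 270.756 g/mol.
Mass of Al per formula unit: 1 × 26.982 = 26.982 g.
Weight fraction Al = 26.982 / 270.756 = 0.0997.

9.97 weight percent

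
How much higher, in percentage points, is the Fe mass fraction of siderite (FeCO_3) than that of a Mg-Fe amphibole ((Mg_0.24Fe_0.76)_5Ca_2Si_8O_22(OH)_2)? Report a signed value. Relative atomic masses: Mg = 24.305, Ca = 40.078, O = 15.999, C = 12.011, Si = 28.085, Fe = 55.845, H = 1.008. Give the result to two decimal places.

25.44 percentage points

Fe in FeCO_3: molar mass 115.853 g/mol; 1×55.845 = 55.845 g → 48.20 wt%.
Fe in (Mg_0.24Fe_0.76)_5Ca_2Si_8O_22(OH)_2: molar mass 932.205 g/mol; 3.80×55.845 = 212.211 g → 22.76 wt%.
Difference = 48.20 − 22.76 = 25.44 percentage points.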